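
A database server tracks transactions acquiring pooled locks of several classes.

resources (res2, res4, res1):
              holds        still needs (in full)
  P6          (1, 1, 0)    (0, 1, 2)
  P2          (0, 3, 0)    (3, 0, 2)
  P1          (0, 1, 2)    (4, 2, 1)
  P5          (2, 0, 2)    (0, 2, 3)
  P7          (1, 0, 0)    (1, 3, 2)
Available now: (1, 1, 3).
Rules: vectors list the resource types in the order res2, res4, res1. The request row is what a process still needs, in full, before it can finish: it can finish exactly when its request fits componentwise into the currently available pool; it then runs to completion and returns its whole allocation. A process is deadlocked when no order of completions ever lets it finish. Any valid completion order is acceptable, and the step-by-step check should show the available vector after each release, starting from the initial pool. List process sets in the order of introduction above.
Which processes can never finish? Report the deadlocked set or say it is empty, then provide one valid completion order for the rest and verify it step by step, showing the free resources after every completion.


Nothing here is deadlocked.
Key observation: the pool covers P6 at once, and every later process fits after earlier releases.
One completion order for the rest: P6, P5, P2, P1, P7. Step-by-step check:
  pool = (1, 1, 3)
  P6: need (0, 1, 2) fits (1, 1, 3); releases (1, 1, 0), pool now (2, 2, 3)
  P5: need (0, 2, 3) fits (2, 2, 3); releases (2, 0, 2), pool now (4, 2, 5)
  P2: need (3, 0, 2) fits (4, 2, 5); releases (0, 3, 0), pool now (4, 5, 5)
  P1: need (4, 2, 1) fits (4, 5, 5); releases (0, 1, 2), pool now (4, 6, 7)
  P7: need (1, 3, 2) fits (4, 6, 7); releases (1, 0, 0), pool now (5, 6, 7)


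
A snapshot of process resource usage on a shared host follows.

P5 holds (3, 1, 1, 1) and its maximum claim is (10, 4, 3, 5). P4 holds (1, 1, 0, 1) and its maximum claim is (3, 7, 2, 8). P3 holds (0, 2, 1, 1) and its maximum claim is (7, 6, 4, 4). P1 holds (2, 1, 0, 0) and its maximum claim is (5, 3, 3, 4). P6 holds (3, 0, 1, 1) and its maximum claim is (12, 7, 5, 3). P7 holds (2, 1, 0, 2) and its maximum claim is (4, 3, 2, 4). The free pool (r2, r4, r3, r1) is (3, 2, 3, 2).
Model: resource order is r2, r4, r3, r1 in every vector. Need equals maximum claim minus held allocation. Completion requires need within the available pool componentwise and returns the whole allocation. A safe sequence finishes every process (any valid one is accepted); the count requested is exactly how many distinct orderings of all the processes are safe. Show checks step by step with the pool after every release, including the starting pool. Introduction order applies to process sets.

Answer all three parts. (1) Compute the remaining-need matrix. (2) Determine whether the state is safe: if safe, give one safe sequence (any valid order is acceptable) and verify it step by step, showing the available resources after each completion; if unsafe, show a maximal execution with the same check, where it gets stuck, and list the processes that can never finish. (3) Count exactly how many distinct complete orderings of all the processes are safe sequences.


(1) Need matrix, components ordered r2, r4, r3, r1:
  P5: (7, 3, 2, 4)
  P4: (2, 6, 2, 7)
  P3: (7, 4, 3, 3)
  P1: (3, 2, 3, 4)
  P6: (9, 7, 4, 2)
  P7: (2, 2, 2, 2)
(2) SAFE. One safe sequence: P7, P1, P3, P5, P6, P4.
Key observation: reading the order forward, P7 is the first process whose need (2, 2, 2, 2) meets the free pool (3, 2, 3, 2) exactly on a resource it requests.
Verifying each step:
  pool = (3, 2, 3, 2)
  P7 needs (2, 2, 2, 2) <= (3, 2, 3, 2) -> finishes; pool += (2, 1, 0, 2) = (5, 3, 3, 4)
  P1 needs (3, 2, 3, 4) <= (5, 3, 3, 4) -> finishes; pool += (2, 1, 0, 0) = (7, 4, 3, 4)
  P3 needs (7, 4, 3, 3) <= (7, 4, 3, 4) -> finishes; pool += (0, 2, 1, 1) = (7, 6, 4, 5)
  P5 needs (7, 3, 2, 4) <= (7, 6, 4, 5) -> finishes; pool += (3, 1, 1, 1) = (10, 7, 5, 6)
  P6 needs (9, 7, 4, 2) <= (10, 7, 5, 6) -> finishes; pool += (3, 0, 1, 1) = (13, 7, 6, 7)
  P4 needs (2, 6, 2, 7) <= (13, 7, 6, 7) -> finishes; pool += (1, 1, 0, 1) = (14, 8, 6, 8)
(3) Precisely 2 of the possible complete orderings are safe sequences.


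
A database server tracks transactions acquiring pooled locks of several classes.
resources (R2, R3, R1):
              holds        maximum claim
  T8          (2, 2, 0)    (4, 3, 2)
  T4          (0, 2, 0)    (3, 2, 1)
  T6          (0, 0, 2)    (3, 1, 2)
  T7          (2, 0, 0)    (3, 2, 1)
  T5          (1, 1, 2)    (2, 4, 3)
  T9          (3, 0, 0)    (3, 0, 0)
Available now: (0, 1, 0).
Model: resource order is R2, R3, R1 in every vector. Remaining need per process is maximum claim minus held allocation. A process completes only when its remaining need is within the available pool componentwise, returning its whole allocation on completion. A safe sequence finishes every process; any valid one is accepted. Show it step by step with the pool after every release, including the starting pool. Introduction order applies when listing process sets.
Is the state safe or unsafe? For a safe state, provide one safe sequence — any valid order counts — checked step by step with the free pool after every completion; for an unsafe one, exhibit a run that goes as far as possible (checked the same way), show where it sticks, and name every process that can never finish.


SAFE. One safe sequence: T9, T6, T4, T8, T5, T7.
Key observation: the order's first zero-slack moment is T6 ((3, 1, 0) needed, (3, 1, 0) free — a requested resource with nothing to spare).
Walking it through:
  pool = (0, 1, 0)
  T9: need (0, 0, 0) fits (0, 1, 0); releases (3, 0, 0), pool now (3, 1, 0)
  T6: need (3, 1, 0) fits (3, 1, 0); releases (0, 0, 2), pool now (3, 1, 2)
  T4: need (3, 0, 1) fits (3, 1, 2); releases (0, 2, 0), pool now (3, 3, 2)
  T8: need (2, 1, 2) fits (3, 3, 2); releases (2, 2, 0), pool now (5, 5, 2)
  T5: need (1, 3, 1) fits (5, 5, 2); releases (1, 1, 2), pool now (6, 6, 4)
  T7: need (1, 2, 1) fits (6, 6, 4); releases (2, 0, 0), pool now (8, 6, 4)


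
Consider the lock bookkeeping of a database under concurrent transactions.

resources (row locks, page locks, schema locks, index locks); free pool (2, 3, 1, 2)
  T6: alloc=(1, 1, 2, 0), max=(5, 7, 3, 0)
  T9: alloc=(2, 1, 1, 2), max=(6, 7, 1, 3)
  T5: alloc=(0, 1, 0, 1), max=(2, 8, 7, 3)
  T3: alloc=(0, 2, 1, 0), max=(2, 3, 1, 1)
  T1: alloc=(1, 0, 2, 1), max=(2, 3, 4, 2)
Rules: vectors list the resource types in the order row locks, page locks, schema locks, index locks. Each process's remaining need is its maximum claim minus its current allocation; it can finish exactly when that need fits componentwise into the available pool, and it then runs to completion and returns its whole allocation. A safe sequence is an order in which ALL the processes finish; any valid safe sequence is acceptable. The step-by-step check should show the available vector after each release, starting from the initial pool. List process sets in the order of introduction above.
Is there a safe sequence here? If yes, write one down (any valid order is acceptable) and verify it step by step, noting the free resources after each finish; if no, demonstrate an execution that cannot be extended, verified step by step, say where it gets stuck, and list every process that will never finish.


UNSAFE.
Key observation: the wall is page locks: completing T3, T1 brings the pool only to (3, 5, 4, 3), and all the rest need more.
Going as far as possible: T3, T1; after that, nothing fits. Check, step by step:
  pool = (2, 3, 1, 2)
  T3: need (2, 1, 0, 1) fits (2, 3, 1, 2); releases (0, 2, 1, 0), pool now (2, 5, 2, 2)
  T1: need (1, 3, 2, 1) fits (2, 5, 2, 2); releases (1, 0, 2, 1), pool now (3, 5, 4, 3)
  T6 still needs (4, 6, 1, 0) but only (3, 5, 4, 3) is free — short on row locks and page locks
  T9 still needs (4, 6, 0, 1) but only (3, 5, 4, 3) is free — short on row locks and page locks
  T5 still needs (2, 7, 7, 2) but only (3, 5, 4, 3) is free — short on page locks and schema locks
Never able to finish: T6, T9 and T5.


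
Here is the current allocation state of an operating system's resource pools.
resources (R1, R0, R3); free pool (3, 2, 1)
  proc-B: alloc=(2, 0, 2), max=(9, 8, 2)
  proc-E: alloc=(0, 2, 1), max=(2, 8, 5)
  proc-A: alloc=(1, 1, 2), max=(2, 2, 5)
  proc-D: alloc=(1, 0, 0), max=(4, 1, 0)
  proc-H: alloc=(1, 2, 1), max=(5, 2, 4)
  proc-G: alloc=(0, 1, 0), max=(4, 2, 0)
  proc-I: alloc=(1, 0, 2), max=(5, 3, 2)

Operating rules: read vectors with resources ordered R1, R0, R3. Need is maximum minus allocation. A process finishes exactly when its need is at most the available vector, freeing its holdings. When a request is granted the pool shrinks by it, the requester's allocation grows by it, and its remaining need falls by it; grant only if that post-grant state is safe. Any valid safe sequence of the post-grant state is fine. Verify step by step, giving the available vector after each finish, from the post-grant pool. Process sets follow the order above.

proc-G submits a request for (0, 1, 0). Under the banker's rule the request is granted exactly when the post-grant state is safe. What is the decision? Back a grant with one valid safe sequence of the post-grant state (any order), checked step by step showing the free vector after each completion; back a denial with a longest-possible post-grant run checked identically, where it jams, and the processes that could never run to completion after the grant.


GRANT. The post-grant state is safe; one safe sequence: proc-D, proc-G, proc-I, proc-A, proc-H, proc-E, proc-B.
Key observation: the transfer keeps a workable pool ((3, 1, 1)); proc-D starts the safe sequence.
Verifying the post-grant state step by step:
  pool = (3, 1, 1)
  proc-D needs (3, 1, 0) <= (3, 1, 1) -> finishes; pool += (1, 0, 0) = (4, 1, 1)
  proc-G needs (4, 0, 0) <= (4, 1, 1) -> finishes; pool += (0, 2, 0) = (4, 3, 1)
  proc-I needs (4, 3, 0) <= (4, 3, 1) -> finishes; pool += (1, 0, 2) = (5, 3, 3)
  proc-A needs (1, 1, 3) <= (5, 3, 3) -> finishes; pool += (1, 1, 2) = (6, 4, 5)
  proc-H needs (4, 0, 3) <= (6, 4, 5) -> finishes; pool += (1, 2, 1) = (7, 6, 6)
  proc-E needs (2, 6, 4) <= (7, 6, 6) -> finishes; pool += (0, 2, 1) = (7, 8, 7)
  proc-B needs (7, 8, 0) <= (7, 8, 7) -> finishes; pool += (2, 0, 2) = (9, 8, 9)


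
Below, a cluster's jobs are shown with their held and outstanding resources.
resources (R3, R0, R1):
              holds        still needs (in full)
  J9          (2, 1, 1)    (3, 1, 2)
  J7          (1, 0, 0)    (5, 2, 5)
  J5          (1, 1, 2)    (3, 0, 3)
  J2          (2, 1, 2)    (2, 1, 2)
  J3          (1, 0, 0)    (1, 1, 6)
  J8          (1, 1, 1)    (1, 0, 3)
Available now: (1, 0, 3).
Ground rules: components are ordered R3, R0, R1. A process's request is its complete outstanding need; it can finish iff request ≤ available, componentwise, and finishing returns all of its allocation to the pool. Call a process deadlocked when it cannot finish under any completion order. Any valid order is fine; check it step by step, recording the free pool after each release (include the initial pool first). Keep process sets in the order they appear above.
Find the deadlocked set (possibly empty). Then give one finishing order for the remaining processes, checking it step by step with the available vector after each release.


Nothing here is deadlocked.
Key observation: J8 can run right away; the returned allocation unlocks the remaining processes in turn.
The rest can finish in the order J8, J2, J9, J3, J7, J5. Verifying each step:
  pool = (1, 0, 3)
  J8: need (1, 0, 3) fits (1, 0, 3); releases (1, 1, 1), pool now (2, 1, 4)
  J2: need (2, 1, 2) fits (2, 1, 4); releases (2, 1, 2), pool now (4, 2, 6)
  J9: need (3, 1, 2) fits (4, 2, 6); releases (2, 1, 1), pool now (6, 3, 7)
  J3: need (1, 1, 6) fits (6, 3, 7); releases (1, 0, 0), pool now (7, 3, 7)
  J7: need (5, 2, 5) fits (7, 3, 7); releases (1, 0, 0), pool now (8, 3, 7)
  J5: need (3, 0, 3) fits (8, 3, 7); releases (1, 1, 2), pool now (9, 4, 9)


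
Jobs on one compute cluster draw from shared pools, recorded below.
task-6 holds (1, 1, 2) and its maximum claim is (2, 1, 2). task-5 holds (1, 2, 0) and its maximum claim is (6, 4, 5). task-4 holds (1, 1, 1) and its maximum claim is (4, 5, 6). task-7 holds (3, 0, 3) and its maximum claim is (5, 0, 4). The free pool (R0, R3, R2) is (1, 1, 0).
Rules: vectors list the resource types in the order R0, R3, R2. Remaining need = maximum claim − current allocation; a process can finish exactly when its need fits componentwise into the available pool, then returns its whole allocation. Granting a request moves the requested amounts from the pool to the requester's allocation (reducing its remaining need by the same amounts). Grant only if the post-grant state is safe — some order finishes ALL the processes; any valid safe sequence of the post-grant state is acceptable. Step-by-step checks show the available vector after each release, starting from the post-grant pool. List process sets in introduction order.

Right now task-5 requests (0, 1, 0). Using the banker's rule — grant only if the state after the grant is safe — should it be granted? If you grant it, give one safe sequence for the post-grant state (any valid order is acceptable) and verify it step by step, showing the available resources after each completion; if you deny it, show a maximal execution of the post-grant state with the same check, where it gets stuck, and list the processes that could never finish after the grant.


GRANT. The post-grant state is safe; one safe sequence: task-6, task-7, task-5, task-4.
Key observation: post-grant, (1, 0, 0) remains, and an order beginning with task-6 completes everyone.
Verifying the post-grant state step by step:
  pool = (1, 0, 0)
  task-6: need (1, 0, 0) fits (1, 0, 0); releases (1, 1, 2), pool now (2, 1, 2)
  task-7: need (2, 0, 1) fits (2, 1, 2); releases (3, 0, 3), pool now (5, 1, 5)
  task-5: need (5, 1, 5) fits (5, 1, 5); releases (1, 3, 0), pool now (6, 4, 5)
  task-4: need (3, 4, 5) fits (6, 4, 5); releases (1, 1, 1), pool now (7, 5, 6)


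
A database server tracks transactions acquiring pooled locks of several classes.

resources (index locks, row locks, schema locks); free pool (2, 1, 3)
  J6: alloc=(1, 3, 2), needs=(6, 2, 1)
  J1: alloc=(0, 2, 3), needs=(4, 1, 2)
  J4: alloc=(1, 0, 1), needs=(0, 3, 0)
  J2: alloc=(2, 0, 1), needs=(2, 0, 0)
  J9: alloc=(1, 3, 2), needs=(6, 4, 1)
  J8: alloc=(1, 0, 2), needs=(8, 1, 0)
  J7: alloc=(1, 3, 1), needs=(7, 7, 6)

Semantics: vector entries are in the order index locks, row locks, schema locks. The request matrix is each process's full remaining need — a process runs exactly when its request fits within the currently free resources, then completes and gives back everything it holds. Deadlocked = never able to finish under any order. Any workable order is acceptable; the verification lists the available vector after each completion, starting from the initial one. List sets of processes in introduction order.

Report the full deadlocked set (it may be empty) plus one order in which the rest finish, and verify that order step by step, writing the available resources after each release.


The deadlocked set is J6, J9, J8 and J7.
Key observation: the wall is index locks: completing J2, J1, J4 brings the pool only to (5, 3, 8), and all the rest need more.
One completion order for the rest: J2, J1, J4. Check, step by step:
  pool = (2, 1, 3)
  J2 needs (2, 0, 0) <= (2, 1, 3) -> finishes; pool += (2, 0, 1) = (4, 1, 4)
  J1 needs (4, 1, 2) <= (4, 1, 4) -> finishes; pool += (0, 2, 3) = (4, 3, 7)
  J4 needs (0, 3, 0) <= (4, 3, 7) -> finishes; pool += (1, 0, 1) = (5, 3, 8)
The blocked processes can never fit:
  J6 cannot run: need (6, 2, 1) vs free (5, 3, 8) (insufficient index locks)
  J9 cannot run: need (6, 4, 1) vs free (5, 3, 8) (insufficient index locks and row locks)
  J8 cannot run: need (8, 1, 0) vs free (5, 3, 8) (insufficient index locks)
  J7 cannot run: need (7, 7, 6) vs free (5, 3, 8) (insufficient index locks and row locks)


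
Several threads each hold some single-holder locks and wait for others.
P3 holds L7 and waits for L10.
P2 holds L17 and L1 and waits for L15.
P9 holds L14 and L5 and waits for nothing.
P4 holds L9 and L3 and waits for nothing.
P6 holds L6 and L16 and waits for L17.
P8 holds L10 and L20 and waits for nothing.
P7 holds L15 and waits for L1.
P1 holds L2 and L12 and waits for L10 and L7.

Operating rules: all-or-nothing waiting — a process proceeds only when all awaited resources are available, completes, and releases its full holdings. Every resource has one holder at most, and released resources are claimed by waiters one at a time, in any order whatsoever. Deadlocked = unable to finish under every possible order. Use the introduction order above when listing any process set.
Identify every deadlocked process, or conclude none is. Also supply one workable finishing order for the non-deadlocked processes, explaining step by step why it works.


Deadlocked set: P2, P6 and P7.
Key observation: the cycle P2 -> P7 -> P2 can never break — each member waits on the next; P6 waits into the deadlock from upstream.
One completion order for the rest: P9, P4, P8, P3, P1.
Walking it through:
  P9 waits on nothing -> runs at once and releases L14 and L5
  P4 waits on nothing -> runs at once and releases L9 and L3
  P8 waits on nothing -> runs at once and releases L10 and L20
  P3 waits on L10 — all released -> runs and releases L7
  P1 waits on L10 and L7 — all released -> runs and releases L2 and L12


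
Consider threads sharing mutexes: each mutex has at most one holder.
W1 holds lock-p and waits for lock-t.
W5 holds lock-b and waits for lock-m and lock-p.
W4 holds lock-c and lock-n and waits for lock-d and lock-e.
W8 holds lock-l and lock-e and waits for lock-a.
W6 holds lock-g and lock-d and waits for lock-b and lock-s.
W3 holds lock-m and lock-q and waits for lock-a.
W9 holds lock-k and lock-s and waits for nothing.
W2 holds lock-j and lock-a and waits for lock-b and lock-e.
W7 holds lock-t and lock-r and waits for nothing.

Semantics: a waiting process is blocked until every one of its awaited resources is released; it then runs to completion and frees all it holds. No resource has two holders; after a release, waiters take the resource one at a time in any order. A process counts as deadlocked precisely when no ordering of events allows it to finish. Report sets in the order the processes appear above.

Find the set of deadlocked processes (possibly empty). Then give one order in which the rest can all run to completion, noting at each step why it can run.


Deadlocked: W5, W4, W8, W6, W3 and W2.
Key observation: W5 -> W3 -> W2 -> W5 is a circular wait — nothing in it can go first; W8 is caught in further circular waits and W4 and W6 wait into the deadlock from upstream.
A valid finishing order for the others: W7, W9, W1.
Walking it through:
  W7 waits on nothing -> runs at once and releases lock-t and lock-r
  W9 waits on nothing -> runs at once and releases lock-k and lock-s
  W1 waits on lock-t — all released -> runs and releases lock-p


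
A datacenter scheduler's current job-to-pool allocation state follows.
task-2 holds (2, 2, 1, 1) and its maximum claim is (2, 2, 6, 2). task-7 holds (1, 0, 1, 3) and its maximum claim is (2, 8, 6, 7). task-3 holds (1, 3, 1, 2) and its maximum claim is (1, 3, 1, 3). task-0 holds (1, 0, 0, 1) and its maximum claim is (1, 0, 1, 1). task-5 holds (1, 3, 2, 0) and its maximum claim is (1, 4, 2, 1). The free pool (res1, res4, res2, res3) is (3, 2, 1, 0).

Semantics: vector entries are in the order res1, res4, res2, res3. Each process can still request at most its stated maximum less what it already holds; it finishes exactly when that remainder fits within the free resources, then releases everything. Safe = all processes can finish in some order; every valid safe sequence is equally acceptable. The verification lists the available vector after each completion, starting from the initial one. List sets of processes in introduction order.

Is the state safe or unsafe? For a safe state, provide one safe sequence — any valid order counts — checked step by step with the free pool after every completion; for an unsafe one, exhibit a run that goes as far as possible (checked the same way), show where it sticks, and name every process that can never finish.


UNSAFE — no complete ordering exists.
Key observation: once task-0, task-5, task-3 finish, the pool peaks at (6, 8, 4, 3) — and every remaining process still needs more res2 than that.
The run task-0, task-5, task-3 cannot be extended any further. Walking it through:
  pool = (3, 2, 1, 0)
  task-0: need (0, 0, 1, 0) fits (3, 2, 1, 0); releases (1, 0, 0, 1), pool now (4, 2, 1, 1)
  task-5: need (0, 1, 0, 1) fits (4, 2, 1, 1); releases (1, 3, 2, 0), pool now (5, 5, 3, 1)
  task-3: need (0, 0, 0, 1) fits (5, 5, 3, 1); releases (1, 3, 1, 2), pool now (6, 8, 4, 3)
  task-2 still needs (0, 0, 5, 1) but only (6, 8, 4, 3) is free — short on res2
  task-7 still needs (1, 8, 5, 4) but only (6, 8, 4, 3) is free — short on res2 and res3
Permanently blocked: task-2 and task-7.


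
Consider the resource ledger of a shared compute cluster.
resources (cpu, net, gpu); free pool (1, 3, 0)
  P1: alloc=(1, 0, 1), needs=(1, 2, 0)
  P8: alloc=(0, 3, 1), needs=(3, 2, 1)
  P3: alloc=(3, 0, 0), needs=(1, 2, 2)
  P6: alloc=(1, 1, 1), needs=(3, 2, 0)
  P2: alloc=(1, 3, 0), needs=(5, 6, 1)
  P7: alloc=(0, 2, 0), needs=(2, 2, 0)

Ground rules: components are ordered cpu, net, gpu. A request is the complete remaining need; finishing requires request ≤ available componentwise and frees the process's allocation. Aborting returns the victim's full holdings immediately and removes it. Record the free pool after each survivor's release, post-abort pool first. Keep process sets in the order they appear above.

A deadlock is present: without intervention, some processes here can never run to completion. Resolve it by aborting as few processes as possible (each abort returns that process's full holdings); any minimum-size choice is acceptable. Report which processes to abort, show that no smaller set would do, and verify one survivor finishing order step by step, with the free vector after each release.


Minimum abort set: P2.
Key observation: aborting P2 returns (1, 3, 0), and P6 — hopeless before — runs at step 2 with the returned capacity in the pool.
Why nothing smaller works: aborting no one leaves the state deadlocked as given.
Survivors finish in the order: P1, P6, P3, P8, P7. Verifying each step (pool after the aborts first):
  pool = (2, 6, 0)
  P1 needs (1, 2, 0) <= (2, 6, 0) -> finishes; pool += (1, 0, 1) = (3, 6, 1)
  P6 needs (3, 2, 0) <= (3, 6, 1) -> finishes; pool += (1, 1, 1) = (4, 7, 2)
  P3 needs (1, 2, 2) <= (4, 7, 2) -> finishes; pool += (3, 0, 0) = (7, 7, 2)
  P8 needs (3, 2, 1) <= (7, 7, 2) -> finishes; pool += (0, 3, 1) = (7, 10, 3)
  P7 needs (2, 2, 0) <= (7, 10, 3) -> finishes; pool += (0, 2, 0) = (7, 12, 3)


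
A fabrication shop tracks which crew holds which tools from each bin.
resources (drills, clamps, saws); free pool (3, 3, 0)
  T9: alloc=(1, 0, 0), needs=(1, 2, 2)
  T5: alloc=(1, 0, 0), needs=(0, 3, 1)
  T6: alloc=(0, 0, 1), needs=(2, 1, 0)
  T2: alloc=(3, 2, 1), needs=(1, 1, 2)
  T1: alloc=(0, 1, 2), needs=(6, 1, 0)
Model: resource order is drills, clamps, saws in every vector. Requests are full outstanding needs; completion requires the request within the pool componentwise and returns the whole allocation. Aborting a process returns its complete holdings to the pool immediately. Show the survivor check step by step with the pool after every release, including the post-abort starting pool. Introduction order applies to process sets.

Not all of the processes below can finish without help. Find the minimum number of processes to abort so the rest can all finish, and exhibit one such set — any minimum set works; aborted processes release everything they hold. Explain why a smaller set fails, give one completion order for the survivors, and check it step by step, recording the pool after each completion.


Minimum abort set: T1.
Key observation: before aborting T1, T2 was permanently blocked — no order could ever run it; afterwards it completes at step 2.
Why nothing smaller works: aborting no one leaves the state deadlocked as given.
The survivors complete as T5, T2, T9, T6. Step-by-step check (starting from the post-abort pool):
  pool = (3, 4, 2)
  T5: need (0, 3, 1) fits (3, 4, 2); releases (1, 0, 0), pool now (4, 4, 2)
  T2: need (1, 1, 2) fits (4, 4, 2); releases (3, 2, 1), pool now (7, 6, 3)
  T9: need (1, 2, 2) fits (7, 6, 3); releases (1, 0, 0), pool now (8, 6, 3)
  T6: need (2, 1, 0) fits (8, 6, 3); releases (0, 0, 1), pool now (8, 6, 4)


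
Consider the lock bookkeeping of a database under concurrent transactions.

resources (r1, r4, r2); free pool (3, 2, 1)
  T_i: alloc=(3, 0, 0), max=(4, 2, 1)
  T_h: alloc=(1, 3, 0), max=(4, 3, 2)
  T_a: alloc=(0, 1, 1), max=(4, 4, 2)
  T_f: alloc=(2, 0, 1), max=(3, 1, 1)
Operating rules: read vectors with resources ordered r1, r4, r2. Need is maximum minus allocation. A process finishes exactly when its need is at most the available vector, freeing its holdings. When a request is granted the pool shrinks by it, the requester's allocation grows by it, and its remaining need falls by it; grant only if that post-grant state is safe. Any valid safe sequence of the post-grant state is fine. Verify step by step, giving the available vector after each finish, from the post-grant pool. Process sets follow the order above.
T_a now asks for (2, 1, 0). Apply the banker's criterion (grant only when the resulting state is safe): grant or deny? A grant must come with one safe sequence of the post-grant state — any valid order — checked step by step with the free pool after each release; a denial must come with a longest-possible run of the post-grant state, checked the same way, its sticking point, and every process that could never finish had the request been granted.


GRANT. The post-grant state is safe; one safe sequence: T_f, T_h, T_i, T_a.
Key observation: granting shrinks the pool to (1, 1, 1), yet T_f still fits and the chain goes through.
Verifying the post-grant state step by step:
  pool = (1, 1, 1)
  T_f: need (1, 1, 0) fits (1, 1, 1); releases (2, 0, 1), pool now (3, 1, 2)
  T_h: need (3, 0, 2) fits (3, 1, 2); releases (1, 3, 0), pool now (4, 4, 2)
  T_i: need (1, 2, 1) fits (4, 4, 2); releases (3, 0, 0), pool now (7, 4, 2)
  T_a: need (2, 2, 1) fits (7, 4, 2); releases (2, 2, 1), pool now (9, 6, 3)


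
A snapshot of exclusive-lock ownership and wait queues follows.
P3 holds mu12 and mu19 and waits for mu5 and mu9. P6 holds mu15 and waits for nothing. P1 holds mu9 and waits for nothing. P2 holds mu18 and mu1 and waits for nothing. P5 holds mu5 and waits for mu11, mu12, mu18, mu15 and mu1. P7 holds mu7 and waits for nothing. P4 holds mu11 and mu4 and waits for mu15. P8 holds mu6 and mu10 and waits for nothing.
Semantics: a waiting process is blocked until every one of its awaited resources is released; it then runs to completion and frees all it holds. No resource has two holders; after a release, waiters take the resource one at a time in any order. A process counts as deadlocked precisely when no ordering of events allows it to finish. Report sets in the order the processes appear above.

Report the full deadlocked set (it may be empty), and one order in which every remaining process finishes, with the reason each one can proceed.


Deadlocked set: P3 and P5.
Key observation: P3 -> P5 -> P3 is a circular wait — nothing in it can go first; no other process is dragged down with it.
One completion order for the rest: P6, P1, P7, P2, P4, P8.
Check, step by step:
  P6 waits on nothing -> runs at once and releases mu15
  P1 waits on nothing -> runs at once and releases mu9
  P7 waits on nothing -> runs at once and releases mu7
  P2 waits on nothing -> runs at once and releases mu18 and mu1
  P4 waits on mu15 — all released -> runs and releases mu11 and mu4
  P8 waits on nothing -> runs at once and releases mu6 and mu10


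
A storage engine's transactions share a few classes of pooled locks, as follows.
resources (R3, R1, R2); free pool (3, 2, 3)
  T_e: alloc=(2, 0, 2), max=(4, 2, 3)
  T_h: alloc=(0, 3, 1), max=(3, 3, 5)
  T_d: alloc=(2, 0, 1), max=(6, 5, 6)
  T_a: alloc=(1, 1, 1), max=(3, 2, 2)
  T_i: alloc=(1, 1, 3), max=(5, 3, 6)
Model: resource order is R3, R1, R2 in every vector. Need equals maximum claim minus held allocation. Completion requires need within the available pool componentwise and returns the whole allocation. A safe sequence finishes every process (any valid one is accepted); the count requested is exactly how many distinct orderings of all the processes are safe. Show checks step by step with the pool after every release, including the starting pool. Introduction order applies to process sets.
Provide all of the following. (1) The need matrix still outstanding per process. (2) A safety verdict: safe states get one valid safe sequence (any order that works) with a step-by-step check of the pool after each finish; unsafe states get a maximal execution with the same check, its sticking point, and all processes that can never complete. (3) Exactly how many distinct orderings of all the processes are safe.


(1) Remaining need (order R3, R1, R2):
  T_e: (2, 2, 1)
  T_h: (3, 0, 4)
  T_d: (4, 5, 5)
  T_a: (2, 1, 1)
  T_i: (4, 2, 3)
(2) The state is SAFE; one workable sequence: T_a, T_e, T_h, T_i, T_d.
Key observation: no step in this order meets a requested resource exactly; the smallest headroom is 1, first reached at T_a (need (2, 1, 1), pool (3, 2, 3)).
Verifying each step:
  pool = (3, 2, 3)
  T_a needs (2, 1, 1) <= (3, 2, 3) -> finishes; pool += (1, 1, 1) = (4, 3, 4)
  T_e needs (2, 2, 1) <= (4, 3, 4) -> finishes; pool += (2, 0, 2) = (6, 3, 6)
  T_h needs (3, 0, 4) <= (6, 3, 6) -> finishes; pool += (0, 3, 1) = (6, 6, 7)
  T_i needs (4, 2, 3) <= (6, 6, 7) -> finishes; pool += (1, 1, 3) = (7, 7, 10)
  T_d needs (4, 5, 5) <= (7, 7, 10) -> finishes; pool += (2, 0, 1) = (9, 7, 11)
(3) Exactly 24 of the possible complete orderings are safe sequences.


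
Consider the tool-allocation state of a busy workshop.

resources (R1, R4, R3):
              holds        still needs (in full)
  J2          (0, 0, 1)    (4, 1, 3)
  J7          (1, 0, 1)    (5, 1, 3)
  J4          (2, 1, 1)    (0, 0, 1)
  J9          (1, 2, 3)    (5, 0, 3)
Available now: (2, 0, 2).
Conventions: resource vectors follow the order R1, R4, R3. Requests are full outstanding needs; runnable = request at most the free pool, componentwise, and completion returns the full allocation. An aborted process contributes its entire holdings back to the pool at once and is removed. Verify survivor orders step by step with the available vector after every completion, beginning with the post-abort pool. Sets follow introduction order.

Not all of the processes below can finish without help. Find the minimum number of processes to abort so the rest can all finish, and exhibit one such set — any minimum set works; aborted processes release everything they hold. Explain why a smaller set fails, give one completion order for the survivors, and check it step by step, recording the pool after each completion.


The answer: abort J7.
Key observation: the returned (1, 0, 1) from J7 is what brings J9 — unrunnable before, under any order — into play at step 2.
Minimality: the empty abort set fails — the state is deadlocked as it stands.
The survivors complete as J4, J9, J2. Walking it through (starting from the post-abort pool):
  pool = (3, 0, 3)
  run J4 (needs (0, 0, 1), free (3, 0, 3)); after release of (2, 1, 1) the pool is (5, 1, 4)
  run J9 (needs (5, 0, 3), free (5, 1, 4)); after release of (1, 2, 3) the pool is (6, 3, 7)
  run J2 (needs (4, 1, 3), free (6, 3, 7)); after release of (0, 0, 1) the pool is (6, 3, 8)


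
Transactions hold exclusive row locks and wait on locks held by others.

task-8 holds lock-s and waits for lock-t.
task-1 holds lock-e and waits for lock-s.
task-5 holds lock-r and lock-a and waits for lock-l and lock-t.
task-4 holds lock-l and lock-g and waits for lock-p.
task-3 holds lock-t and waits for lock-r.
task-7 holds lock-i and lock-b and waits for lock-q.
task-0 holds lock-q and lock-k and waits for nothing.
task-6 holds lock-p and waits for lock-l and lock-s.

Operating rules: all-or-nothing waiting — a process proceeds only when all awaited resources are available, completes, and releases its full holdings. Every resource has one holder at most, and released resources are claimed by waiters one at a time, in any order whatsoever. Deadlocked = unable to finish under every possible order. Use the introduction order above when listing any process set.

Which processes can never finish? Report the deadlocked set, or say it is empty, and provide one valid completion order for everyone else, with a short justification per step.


Deadlocked: task-8, task-1, task-5, task-4, task-3 and task-6.
Key observation: the wait chain closes on itself along task-8 -> task-3 -> task-5 -> task-4 -> task-6 -> task-8; task-1 waits into the deadlock from upstream.
A valid finishing order for the others: task-0, task-7.
Walking it through:
  task-0 waits on nothing -> runs at once and releases lock-q and lock-k
  task-7: everything it awaited (lock-q) is free; runs, freeing lock-i and lock-b


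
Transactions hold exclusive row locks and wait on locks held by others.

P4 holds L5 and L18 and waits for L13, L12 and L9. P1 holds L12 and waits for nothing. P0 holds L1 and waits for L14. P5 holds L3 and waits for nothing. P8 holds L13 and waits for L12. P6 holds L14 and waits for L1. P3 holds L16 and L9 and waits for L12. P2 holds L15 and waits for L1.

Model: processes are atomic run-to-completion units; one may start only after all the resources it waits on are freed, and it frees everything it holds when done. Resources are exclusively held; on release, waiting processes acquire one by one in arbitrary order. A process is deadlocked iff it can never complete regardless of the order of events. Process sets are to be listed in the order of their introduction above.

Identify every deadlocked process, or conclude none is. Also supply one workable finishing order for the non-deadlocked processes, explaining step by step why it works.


Deadlocked: P0, P6 and P2.
Key observation: the loop P0 -> P6 -> P0 blocks itself forever; P2 waits into the deadlock from upstream.
One completion order for the rest: P1, P3, P8, P4, P5.
Step-by-step check:
  P1: no waits; runs immediately, freeing L12
  P3: everything it awaited (L12) is free; runs, freeing L16 and L9
  P8: everything it awaited (L12) is free; runs, freeing L13
  P4: everything it awaited (L13, L12 and L9) is free; runs, freeing L5 and L18
  P5: no waits; runs immediately, freeing L3


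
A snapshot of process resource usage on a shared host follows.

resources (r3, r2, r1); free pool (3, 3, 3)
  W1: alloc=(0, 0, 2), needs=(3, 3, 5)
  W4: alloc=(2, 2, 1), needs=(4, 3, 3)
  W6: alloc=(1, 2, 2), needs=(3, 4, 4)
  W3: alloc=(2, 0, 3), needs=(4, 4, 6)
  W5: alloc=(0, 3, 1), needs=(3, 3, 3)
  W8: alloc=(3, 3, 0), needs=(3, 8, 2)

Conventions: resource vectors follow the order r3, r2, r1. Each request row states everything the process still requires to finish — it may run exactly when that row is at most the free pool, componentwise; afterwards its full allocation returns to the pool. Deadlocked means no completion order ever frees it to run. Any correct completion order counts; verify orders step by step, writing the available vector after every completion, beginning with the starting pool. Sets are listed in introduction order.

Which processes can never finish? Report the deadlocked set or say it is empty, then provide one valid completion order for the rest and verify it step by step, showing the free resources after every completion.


Nothing here is deadlocked.
Key observation: starting with W5, each completion frees enough for the next — no one is permanently blocked.
A valid finishing order for the others: W5, W6, W1, W4, W8, W3. Walking it through:
  pool = (3, 3, 3)
  W5 needs (3, 3, 3) <= (3, 3, 3) -> finishes; pool += (0, 3, 1) = (3, 6, 4)
  W6 needs (3, 4, 4) <= (3, 6, 4) -> finishes; pool += (1, 2, 2) = (4, 8, 6)
  W1 needs (3, 3, 5) <= (4, 8, 6) -> finishes; pool += (0, 0, 2) = (4, 8, 8)
  W4 needs (4, 3, 3) <= (4, 8, 8) -> finishes; pool += (2, 2, 1) = (6, 10, 9)
  W8 needs (3, 8, 2) <= (6, 10, 9) -> finishes; pool += (3, 3, 0) = (9, 13, 9)
  W3 needs (4, 4, 6) <= (9, 13, 9) -> finishes; pool += (2, 0, 3) = (11, 13, 12)


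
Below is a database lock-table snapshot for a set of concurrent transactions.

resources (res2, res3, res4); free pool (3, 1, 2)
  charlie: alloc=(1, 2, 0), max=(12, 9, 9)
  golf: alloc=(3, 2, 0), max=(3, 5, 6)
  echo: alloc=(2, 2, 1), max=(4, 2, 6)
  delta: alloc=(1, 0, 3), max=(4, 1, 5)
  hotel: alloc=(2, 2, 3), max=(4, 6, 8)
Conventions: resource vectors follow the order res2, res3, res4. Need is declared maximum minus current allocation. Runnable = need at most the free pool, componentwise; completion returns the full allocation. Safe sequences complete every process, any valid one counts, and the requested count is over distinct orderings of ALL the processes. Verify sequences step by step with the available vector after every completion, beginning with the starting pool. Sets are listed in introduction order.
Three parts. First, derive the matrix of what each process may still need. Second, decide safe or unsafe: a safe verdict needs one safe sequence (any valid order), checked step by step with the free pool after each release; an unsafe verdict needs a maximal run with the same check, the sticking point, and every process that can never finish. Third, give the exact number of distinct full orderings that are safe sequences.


(1) Need matrix, components ordered res2, res3, res4:
  charlie: (11, 7, 9)
  golf: (0, 3, 6)
  echo: (2, 0, 5)
  delta: (3, 1, 2)
  hotel: (2, 4, 5)
(2) The state is SAFE; one workable sequence: delta, echo, golf, hotel, charlie.
Key observation: delta is the earliest step where a requested resource binds exactly: need (3, 1, 2), pool (3, 1, 2) at its turn.
Verifying each step:
  pool = (3, 1, 2)
  run delta (needs (3, 1, 2), free (3, 1, 2)); after release of (1, 0, 3) the pool is (4, 1, 5)
  run echo (needs (2, 0, 5), free (4, 1, 5)); after release of (2, 2, 1) the pool is (6, 3, 6)
  run golf (needs (0, 3, 6), free (6, 3, 6)); after release of (3, 2, 0) the pool is (9, 5, 6)
  run hotel (needs (2, 4, 5), free (9, 5, 6)); after release of (2, 2, 3) the pool is (11, 7, 9)
  run charlie (needs (11, 7, 9), free (11, 7, 9)); after release of (1, 2, 0) the pool is (12, 9, 9)
(3) The exact count: 1 of the possible complete orderings is a safe sequence.


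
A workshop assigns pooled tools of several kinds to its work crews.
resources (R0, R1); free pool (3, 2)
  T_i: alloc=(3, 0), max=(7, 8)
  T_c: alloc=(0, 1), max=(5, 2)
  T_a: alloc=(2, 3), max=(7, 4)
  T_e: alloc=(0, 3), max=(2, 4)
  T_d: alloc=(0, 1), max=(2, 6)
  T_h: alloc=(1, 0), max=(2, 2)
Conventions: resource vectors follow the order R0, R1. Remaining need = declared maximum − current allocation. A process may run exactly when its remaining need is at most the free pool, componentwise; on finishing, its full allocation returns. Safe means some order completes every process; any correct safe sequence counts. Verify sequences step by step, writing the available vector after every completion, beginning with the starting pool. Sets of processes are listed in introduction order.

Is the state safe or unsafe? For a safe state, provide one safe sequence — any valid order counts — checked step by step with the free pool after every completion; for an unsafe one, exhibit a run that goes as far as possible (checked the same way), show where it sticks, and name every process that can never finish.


The state is UNSAFE.
Key observation: after T_h, T_e, T_d the pool peaks at (4, 6), and each blocked process is short somewhere: T_i on R1; T_c on R0; T_a on R0.
A maximal execution: T_h, T_e, T_d — then nothing else fits. Verifying each step:
  pool = (3, 2)
  T_h: need (1, 2) fits (3, 2); releases (1, 0), pool now (4, 2)
  T_e: need (2, 1) fits (4, 2); releases (0, 3), pool now (4, 5)
  T_d: need (2, 5) fits (4, 5); releases (0, 1), pool now (4, 6)
  T_i cannot run: need (4, 8) vs free (4, 6) (insufficient R1)
  T_c cannot run: need (5, 1) vs free (4, 6) (insufficient R0)
  T_a cannot run: need (5, 1) vs free (4, 6) (insufficient R0)
Processes that can never finish: T_i, T_c and T_a.
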